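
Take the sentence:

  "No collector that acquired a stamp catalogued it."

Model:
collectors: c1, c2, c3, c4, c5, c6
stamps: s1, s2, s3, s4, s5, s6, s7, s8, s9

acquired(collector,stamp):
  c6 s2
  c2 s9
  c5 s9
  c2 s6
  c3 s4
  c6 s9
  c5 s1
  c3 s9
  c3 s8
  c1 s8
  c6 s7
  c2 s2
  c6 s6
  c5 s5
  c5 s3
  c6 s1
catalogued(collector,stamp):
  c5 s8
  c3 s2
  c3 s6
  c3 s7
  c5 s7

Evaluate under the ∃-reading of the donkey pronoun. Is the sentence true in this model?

True

"it" takes "a stamp" as antecedent — a donkey pronoun bound across the clause boundary.
Truth condition: for no (c,s) with acquired(c,s) does catalogued(c,s) hold.
Restrictor pairs — does the scope hold? (c1,s8):fails  (c2,s2):fails  (c2,s6):fails  (c2,s9):fails  (c3,s4):fails  (c3,s8):fails  (c3,s9):fails  (c5,s1):fails  (c5,s3):fails  (c5,s5):fails  (c5,s9):fails  (c6,s1):fails  (c6,s2):fails  (c6,s6):fails  (c6,s7):fails  (c6,s9):fails
Scope holds for no restrictor pair, so the sentence is true.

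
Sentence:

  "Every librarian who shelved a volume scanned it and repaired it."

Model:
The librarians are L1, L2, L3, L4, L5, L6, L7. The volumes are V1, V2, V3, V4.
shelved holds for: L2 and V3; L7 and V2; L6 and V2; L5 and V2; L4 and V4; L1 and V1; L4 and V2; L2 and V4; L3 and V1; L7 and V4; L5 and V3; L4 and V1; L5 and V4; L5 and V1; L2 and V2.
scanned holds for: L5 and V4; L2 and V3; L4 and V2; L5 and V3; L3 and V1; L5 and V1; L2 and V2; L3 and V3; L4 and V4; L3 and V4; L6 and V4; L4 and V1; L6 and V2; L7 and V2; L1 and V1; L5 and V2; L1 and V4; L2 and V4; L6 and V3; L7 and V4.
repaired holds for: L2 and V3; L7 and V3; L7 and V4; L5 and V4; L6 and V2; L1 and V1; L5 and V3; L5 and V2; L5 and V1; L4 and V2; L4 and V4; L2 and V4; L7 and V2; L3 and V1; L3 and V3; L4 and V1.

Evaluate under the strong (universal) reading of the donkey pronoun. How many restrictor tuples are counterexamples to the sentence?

1

"it" takes "a volume" as antecedent — a donkey pronoun bound across the clause boundary.
Strong reading: for every (l,v) with shelved(l,v), scanned(l,v) ∧ repaired(l,v).
Restrictor pairs: (L1,V1) ✓  (L2,V2) ✗  (L2,V3) ✓  (L2,V4) ✓  (L3,V1) ✓  (L4,V1) ✓  (L4,V2) ✓  (L4,V4) ✓  (L5,V1) ✓  (L5,V2) ✓  (L5,V3) ✓  (L5,V4) ✓  (L6,V2) ✓  (L7,V2) ✓  (L7,V4) ✓
Counterexamples (restrictor pairs failing the scope): 1.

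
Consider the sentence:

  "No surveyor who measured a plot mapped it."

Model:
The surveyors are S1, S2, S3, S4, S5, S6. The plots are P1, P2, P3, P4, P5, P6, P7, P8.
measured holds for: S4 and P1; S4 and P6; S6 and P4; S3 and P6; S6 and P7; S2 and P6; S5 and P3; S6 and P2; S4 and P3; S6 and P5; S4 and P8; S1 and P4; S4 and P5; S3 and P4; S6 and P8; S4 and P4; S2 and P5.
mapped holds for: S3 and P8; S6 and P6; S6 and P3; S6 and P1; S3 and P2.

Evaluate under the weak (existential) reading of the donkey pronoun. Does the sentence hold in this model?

"it" takes "a plot" as antecedent — a donkey pronoun bound across the clause boundary.
Truth condition: for no (s,p) with measured(s,p) does mapped(s,p) hold.
Restrictor pairs — does the scope hold? (S1,P4):fails  (S2,P5):fails  (S2,P6):fails  (S3,P4):fails  (S3,P6):fails  (S4,P1):fails  (S4,P3):fails  (S4,P4):fails  (S4,P5):fails  (S4,P6):fails  (S4,P8):fails  (S5,P3):fails  (S6,P2):fails  (S6,P4):fails  (S6,P5):fails  (S6,P7):fails  (S6,P8):fails
Scope holds for no restrictor pair, so the sentence is true.

True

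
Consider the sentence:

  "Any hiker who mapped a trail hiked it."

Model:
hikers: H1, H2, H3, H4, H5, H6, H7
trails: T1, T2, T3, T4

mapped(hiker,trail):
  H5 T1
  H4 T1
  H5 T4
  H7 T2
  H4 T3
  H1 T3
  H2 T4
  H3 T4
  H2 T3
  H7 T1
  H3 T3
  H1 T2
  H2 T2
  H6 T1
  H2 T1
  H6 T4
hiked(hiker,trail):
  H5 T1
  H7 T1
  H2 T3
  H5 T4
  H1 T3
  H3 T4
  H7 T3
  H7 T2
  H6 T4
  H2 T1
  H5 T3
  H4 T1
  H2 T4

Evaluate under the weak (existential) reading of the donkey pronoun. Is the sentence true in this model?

True

"it" takes "a trail" as antecedent — a donkey pronoun bound across the clause boundary.
Weak reading: every hiker h with some mapped-trail has at least one mapped-trail t such that hiked(h,t).
Per hiker: H1:✓  H2:✓  H3:✓  H4:✓  H5:✓  H6:✓  H7:✓
Every hiker in the restrictor has a witness.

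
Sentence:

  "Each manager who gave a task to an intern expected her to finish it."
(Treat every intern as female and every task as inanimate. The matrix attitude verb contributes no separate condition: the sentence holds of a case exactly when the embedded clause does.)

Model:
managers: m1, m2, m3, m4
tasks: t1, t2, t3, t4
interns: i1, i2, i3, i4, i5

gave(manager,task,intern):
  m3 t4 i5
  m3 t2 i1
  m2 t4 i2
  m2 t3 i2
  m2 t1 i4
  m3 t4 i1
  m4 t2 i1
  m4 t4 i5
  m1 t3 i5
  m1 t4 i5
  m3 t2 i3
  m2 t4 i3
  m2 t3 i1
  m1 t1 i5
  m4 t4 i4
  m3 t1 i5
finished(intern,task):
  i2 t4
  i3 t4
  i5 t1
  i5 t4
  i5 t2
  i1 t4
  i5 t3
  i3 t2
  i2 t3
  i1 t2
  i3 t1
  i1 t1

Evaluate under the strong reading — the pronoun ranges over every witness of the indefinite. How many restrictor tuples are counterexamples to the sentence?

"her" takes "an intern" as antecedent and "it" takes "a task"; both are donkey pronouns co-varying with the restrictor.
Strong reading: for every (m,t,i) with gave(m,t,i), finished(i,t).
Restrictor triples: (m1,t1,i5)→finished(i5,t1) ✓  (m1,t3,i5)→finished(i5,t3) ✓  (m1,t4,i5)→finished(i5,t4) ✓  (m2,t1,i4)→finished(i4,t1) ✗  (m2,t3,i1)→finished(i1,t3) ✗  (m2,t3,i2)→finished(i2,t3) ✓  (m2,t4,i2)→finished(i2,t4) ✓  (m2,t4,i3)→finished(i3,t4) ✓  (m3,t1,i5)→finished(i5,t1) ✓  (m3,t2,i1)→finished(i1,t2) ✓  (m3,t2,i3)→finished(i3,t2) ✓  (m3,t4,i1)→finished(i1,t4) ✓  (m3,t4,i5)→finished(i5,t4) ✓  (m4,t2,i1)→finished(i1,t2) ✓  (m4,t4,i4)→finished(i4,t4) ✗  (m4,t4,i5)→finished(i5,t4) ✓
Counterexamples (restrictor triples failing the scope): 3.

3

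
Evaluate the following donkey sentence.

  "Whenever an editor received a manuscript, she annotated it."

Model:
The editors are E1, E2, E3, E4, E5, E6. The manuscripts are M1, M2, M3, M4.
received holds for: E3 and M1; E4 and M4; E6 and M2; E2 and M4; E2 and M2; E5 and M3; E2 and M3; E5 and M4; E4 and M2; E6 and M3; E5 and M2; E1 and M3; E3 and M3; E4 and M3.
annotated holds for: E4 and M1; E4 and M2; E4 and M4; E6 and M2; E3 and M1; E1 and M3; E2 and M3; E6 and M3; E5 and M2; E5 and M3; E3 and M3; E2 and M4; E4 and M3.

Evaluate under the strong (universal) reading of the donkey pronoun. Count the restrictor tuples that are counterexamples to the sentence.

"it" takes "a manuscript" as antecedent — a donkey pronoun bound across the clause boundary.
Strong reading: for every (e,m) with received(e,m), annotated(e,m).
Restrictor pairs: (E1,M3) ✓  (E2,M2) ✗  (E2,M3) ✓  (E2,M4) ✓  (E3,M1) ✓  (E3,M3) ✓  (E4,M2) ✓  (E4,M3) ✓  (E4,M4) ✓  (E5,M2) ✓  (E5,M3) ✓  (E5,M4) ✗  (E6,M2) ✓  (E6,M3) ✓
Counterexamples (restrictor pairs failing the scope): 2.

2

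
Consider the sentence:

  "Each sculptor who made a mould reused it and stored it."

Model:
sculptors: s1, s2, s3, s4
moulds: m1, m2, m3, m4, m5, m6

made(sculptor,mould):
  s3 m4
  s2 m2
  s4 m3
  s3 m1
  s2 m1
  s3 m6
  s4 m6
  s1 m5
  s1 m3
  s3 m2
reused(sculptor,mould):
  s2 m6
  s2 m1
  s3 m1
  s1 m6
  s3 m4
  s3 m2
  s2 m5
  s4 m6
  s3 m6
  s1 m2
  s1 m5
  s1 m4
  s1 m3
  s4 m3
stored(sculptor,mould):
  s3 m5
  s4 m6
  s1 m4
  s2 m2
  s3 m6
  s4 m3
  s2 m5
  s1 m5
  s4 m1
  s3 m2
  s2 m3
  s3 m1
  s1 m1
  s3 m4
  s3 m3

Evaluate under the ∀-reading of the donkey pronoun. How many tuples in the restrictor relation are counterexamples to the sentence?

"it" takes "a mould" as antecedent — a donkey pronoun bound across the clause boundary.
Strong reading: for every (s,m) with made(s,m), reused(s,m) ∧ stored(s,m).
Restrictor pairs: (s1,m3) ✗  (s1,m5) ✓  (s2,m1) ✗  (s2,m2) ✗  (s3,m1) ✓  (s3,m2) ✓  (s3,m4) ✓  (s3,m6) ✓  (s4,m3) ✓  (s4,m6) ✓
Counterexamples (restrictor pairs failing the scope): 3.

3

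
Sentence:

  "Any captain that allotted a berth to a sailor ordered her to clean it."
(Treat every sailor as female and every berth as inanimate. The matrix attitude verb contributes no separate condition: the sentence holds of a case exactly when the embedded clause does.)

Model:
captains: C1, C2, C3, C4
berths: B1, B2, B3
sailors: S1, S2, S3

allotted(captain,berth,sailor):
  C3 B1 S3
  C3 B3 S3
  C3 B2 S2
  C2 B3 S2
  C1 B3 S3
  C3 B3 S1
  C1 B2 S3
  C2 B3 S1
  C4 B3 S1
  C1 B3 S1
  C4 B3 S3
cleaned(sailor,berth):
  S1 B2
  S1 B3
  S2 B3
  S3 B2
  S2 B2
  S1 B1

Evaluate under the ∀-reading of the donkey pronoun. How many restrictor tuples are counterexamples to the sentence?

"her" takes "a sailor" as antecedent and "it" takes "a berth"; both are donkey pronouns co-varying with the restrictor.
Strong reading: for every (c,b,s) with allotted(c,b,s), cleaned(s,b).
Restrictor triples: (C1,B2,S3)→cleaned(S3,B2) ✓  (C1,B3,S1)→cleaned(S1,B3) ✓  (C1,B3,S3)→cleaned(S3,B3) ✗  (C2,B3,S1)→cleaned(S1,B3) ✓  (C2,B3,S2)→cleaned(S2,B3) ✓  (C3,B1,S3)→cleaned(S3,B1) ✗  (C3,B2,S2)→cleaned(S2,B2) ✓  (C3,B3,S1)→cleaned(S1,B3) ✓  (C3,B3,S3)→cleaned(S3,B3) ✗  (C4,B3,S1)→cleaned(S1,B3) ✓  (C4,B3,S3)→cleaned(S3,B3) ✗
Counterexamples (restrictor triples failing the scope): 4.

4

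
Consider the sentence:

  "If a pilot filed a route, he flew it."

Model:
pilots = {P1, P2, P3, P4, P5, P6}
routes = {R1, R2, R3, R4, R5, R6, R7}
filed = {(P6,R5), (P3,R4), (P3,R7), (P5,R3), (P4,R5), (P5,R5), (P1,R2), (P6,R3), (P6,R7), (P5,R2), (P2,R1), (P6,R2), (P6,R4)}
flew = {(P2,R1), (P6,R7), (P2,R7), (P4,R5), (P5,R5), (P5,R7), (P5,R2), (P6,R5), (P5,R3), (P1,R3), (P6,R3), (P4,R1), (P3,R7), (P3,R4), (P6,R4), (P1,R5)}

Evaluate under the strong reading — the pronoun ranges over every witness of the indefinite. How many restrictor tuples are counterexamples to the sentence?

"it" takes "a route" as antecedent — a donkey pronoun bound across the clause boundary.
Strong reading: for every (p,r) with filed(p,r), flew(p,r).
Restrictor pairs: (P1,R2) ✗  (P2,R1) ✓  (P3,R4) ✓  (P3,R7) ✓  (P4,R5) ✓  (P5,R2) ✓  (P5,R3) ✓  (P5,R5) ✓  (P6,R2) ✗  (P6,R3) ✓  (P6,R4) ✓  (P6,R5) ✓  (P6,R7) ✓
Counterexamples (restrictor pairs failing the scope): 2.

2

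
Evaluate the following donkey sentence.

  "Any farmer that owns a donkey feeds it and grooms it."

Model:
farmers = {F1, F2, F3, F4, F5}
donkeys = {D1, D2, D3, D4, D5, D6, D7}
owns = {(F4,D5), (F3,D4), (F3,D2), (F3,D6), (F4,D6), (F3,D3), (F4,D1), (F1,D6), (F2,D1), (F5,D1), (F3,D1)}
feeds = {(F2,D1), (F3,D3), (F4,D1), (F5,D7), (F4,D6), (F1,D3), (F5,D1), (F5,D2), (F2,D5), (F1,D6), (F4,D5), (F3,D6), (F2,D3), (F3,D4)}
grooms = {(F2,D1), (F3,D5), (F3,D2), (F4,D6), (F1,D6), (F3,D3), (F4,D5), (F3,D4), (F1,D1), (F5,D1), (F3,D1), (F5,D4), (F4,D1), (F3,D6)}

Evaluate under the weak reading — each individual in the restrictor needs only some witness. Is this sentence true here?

"it" takes "a donkey" as antecedent — a donkey pronoun bound across the clause boundary.
Weak reading: every farmer f with some owns-donkey has at least one owns-donkey d such that feeds(f,d) ∧ grooms(f,d).
Per farmer: F1:✓  F2:✓  F3:✓  F4:✓  F5:✓
Every farmer in the restrictor has a witness.

True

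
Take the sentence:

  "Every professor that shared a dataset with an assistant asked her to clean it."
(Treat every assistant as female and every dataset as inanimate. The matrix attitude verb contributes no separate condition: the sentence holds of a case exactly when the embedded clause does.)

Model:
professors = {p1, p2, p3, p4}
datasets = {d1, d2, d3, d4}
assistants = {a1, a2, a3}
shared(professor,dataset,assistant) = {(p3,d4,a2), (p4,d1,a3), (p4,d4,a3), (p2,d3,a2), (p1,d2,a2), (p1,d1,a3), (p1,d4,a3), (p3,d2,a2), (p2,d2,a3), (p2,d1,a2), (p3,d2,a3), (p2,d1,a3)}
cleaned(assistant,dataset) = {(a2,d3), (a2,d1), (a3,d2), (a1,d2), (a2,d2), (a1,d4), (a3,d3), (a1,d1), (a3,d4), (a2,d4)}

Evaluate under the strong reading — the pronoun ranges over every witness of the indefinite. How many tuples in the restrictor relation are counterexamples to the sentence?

3

"her" takes "an assistant" as antecedent and "it" takes "a dataset"; both are donkey pronouns co-varying with the restrictor.
Strong reading: for every (p,d,a) with shared(p,d,a), cleaned(a,d).
Restrictor triples: (p1,d1,a3)→cleaned(a3,d1) ✗  (p1,d2,a2)→cleaned(a2,d2) ✓  (p1,d4,a3)→cleaned(a3,d4) ✓  (p2,d1,a2)→cleaned(a2,d1) ✓  (p2,d1,a3)→cleaned(a3,d1) ✗  (p2,d2,a3)→cleaned(a3,d2) ✓  (p2,d3,a2)→cleaned(a2,d3) ✓  (p3,d2,a2)→cleaned(a2,d2) ✓  (p3,d2,a3)→cleaned(a3,d2) ✓  (p3,d4,a2)→cleaned(a2,d4) ✓  (p4,d1,a3)→cleaned(a3,d1) ✗  (p4,d4,a3)→cleaned(a3,d4) ✓
Counterexamples (restrictor triples failing the scope): 3.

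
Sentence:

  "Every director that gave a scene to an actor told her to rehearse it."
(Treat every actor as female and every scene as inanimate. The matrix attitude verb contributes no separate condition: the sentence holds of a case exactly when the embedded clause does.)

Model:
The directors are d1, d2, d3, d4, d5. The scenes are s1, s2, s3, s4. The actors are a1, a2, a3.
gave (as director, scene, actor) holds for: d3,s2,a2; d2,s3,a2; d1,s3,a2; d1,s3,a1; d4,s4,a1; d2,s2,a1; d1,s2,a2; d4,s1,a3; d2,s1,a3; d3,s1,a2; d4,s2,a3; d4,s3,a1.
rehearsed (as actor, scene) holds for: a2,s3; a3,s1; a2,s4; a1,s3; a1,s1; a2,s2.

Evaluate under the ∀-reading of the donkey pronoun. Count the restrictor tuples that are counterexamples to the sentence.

"her" takes "an actor" as antecedent and "it" takes "a scene"; both are donkey pronouns co-varying with the restrictor.
Strong reading: for every (d,s,a) with gave(d,s,a), rehearsed(a,s).
Restrictor triples: (d1,s2,a2)→rehearsed(a2,s2) ✓  (d1,s3,a1)→rehearsed(a1,s3) ✓  (d1,s3,a2)→rehearsed(a2,s3) ✓  (d2,s1,a3)→rehearsed(a3,s1) ✓  (d2,s2,a1)→rehearsed(a1,s2) ✗  (d2,s3,a2)→rehearsed(a2,s3) ✓  (d3,s1,a2)→rehearsed(a2,s1) ✗  (d3,s2,a2)→rehearsed(a2,s2) ✓  (d4,s1,a3)→rehearsed(a3,s1) ✓  (d4,s2,a3)→rehearsed(a3,s2) ✗  (d4,s3,a1)→rehearsed(a1,s3) ✓  (d4,s4,a1)→rehearsed(a1,s4) ✗
Counterexamples (restrictor triples failing the scope): 4.

4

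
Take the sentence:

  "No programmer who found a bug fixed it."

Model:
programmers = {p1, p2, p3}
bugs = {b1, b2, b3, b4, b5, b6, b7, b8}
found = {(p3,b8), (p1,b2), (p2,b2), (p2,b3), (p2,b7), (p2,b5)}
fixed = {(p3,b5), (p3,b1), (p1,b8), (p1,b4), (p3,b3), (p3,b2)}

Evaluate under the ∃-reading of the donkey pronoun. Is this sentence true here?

"it" takes "a bug" as antecedent — a donkey pronoun bound across the clause boundary.
Truth condition: for no (p,b) with found(p,b) does fixed(p,b) hold.
Restrictor pairs — does the scope hold? (p1,b2):fails  (p2,b2):fails  (p2,b3):fails  (p2,b5):fails  (p2,b7):fails  (p3,b8):fails
Scope holds for no restrictor pair, so the sentence is true.

True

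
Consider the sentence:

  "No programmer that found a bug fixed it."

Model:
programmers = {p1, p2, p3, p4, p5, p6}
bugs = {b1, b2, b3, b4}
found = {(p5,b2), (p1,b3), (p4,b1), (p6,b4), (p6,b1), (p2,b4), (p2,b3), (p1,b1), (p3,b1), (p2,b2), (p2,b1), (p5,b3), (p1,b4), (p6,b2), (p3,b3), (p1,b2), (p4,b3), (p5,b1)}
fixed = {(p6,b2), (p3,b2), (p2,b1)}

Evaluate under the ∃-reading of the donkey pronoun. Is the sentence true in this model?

False

"it" takes "a bug" as antecedent — a donkey pronoun bound across the clause boundary.
Truth condition: for no (p,b) with found(p,b) does fixed(p,b) hold.
Restrictor pairs — does the scope hold? (p1,b1):fails  (p1,b2):fails  (p1,b3):fails  (p1,b4):fails  (p2,b1):holds  (p2,b2):fails  (p2,b3):fails  (p2,b4):fails  (p3,b1):fails  (p3,b3):fails  (p4,b1):fails  (p4,b3):fails  (p5,b1):fails  (p5,b2):fails  (p5,b3):fails  (p6,b1):fails  (p6,b2):holds  (p6,b4):fails
Scope holds for 2 pair(s), so the sentence is false.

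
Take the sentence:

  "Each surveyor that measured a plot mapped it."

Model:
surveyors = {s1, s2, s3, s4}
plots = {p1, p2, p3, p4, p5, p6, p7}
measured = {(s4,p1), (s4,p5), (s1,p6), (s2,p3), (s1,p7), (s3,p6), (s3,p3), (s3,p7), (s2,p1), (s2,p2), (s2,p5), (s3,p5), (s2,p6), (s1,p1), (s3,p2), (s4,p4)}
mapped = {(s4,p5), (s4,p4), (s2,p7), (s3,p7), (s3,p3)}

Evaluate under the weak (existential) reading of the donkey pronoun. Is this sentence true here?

"it" takes "a plot" as antecedent — a donkey pronoun bound across the clause boundary.
Weak reading: every surveyor s with some measured-plot has at least one measured-plot p such that mapped(s,p).
Per surveyor: s1:✗  s2:✗  s3:✓  s4:✓
s1 has no witness among its measured-plots.

False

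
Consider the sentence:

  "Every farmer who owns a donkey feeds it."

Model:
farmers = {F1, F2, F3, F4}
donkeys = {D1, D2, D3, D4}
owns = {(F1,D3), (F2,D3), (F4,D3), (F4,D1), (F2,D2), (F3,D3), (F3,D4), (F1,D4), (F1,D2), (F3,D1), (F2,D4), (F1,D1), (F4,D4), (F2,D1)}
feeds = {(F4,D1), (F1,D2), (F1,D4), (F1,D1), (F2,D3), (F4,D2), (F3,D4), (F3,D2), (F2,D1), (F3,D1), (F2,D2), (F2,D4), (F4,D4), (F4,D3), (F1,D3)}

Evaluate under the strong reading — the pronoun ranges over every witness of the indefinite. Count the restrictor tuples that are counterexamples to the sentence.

1

"it" takes "a donkey" as antecedent — a donkey pronoun bound across the clause boundary.
Strong reading: for every (f,d) with owns(f,d), feeds(f,d).
Restrictor pairs: (F1,D1) ✓  (F1,D2) ✓  (F1,D3) ✓  (F1,D4) ✓  (F2,D1) ✓  (F2,D2) ✓  (F2,D3) ✓  (F2,D4) ✓  (F3,D1) ✓  (F3,D3) ✗  (F3,D4) ✓  (F4,D1) ✓  (F4,D3) ✓  (F4,D4) ✓
Counterexamples (restrictor pairs failing the scope): 1.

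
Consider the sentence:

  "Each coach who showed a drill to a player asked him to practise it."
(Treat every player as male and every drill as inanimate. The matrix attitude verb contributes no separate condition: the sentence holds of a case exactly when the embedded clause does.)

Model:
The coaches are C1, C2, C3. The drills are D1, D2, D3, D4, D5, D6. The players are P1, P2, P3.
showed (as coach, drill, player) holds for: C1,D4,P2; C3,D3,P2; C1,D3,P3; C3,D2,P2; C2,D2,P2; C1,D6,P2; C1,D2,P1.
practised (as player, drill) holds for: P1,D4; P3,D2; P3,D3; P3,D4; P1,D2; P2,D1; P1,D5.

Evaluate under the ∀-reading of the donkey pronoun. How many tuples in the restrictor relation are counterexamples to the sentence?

"him" takes "a player" as antecedent and "it" takes "a drill"; both are donkey pronouns co-varying with the restrictor.
Strong reading: for every (c,d,p) with showed(c,d,p), practised(p,d).
Restrictor triples: (C1,D2,P1)→practised(P1,D2) ✓  (C1,D3,P3)→practised(P3,D3) ✓  (C1,D4,P2)→practised(P2,D4) ✗  (C1,D6,P2)→practised(P2,D6) ✗  (C2,D2,P2)→practised(P2,D2) ✗  (C3,D2,P2)→practised(P2,D2) ✗  (C3,D3,P2)→practised(P2,D3) ✗
Counterexamples (restrictor triples failing the scope): 5.

5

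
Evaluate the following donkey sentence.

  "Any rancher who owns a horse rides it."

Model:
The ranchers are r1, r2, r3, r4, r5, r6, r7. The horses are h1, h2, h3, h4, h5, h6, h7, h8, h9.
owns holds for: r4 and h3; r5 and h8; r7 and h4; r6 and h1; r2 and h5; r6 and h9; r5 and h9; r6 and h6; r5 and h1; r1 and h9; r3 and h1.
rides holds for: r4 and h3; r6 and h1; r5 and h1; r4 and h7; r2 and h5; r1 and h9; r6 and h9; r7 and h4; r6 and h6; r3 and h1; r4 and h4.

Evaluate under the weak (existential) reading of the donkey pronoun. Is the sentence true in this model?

True

"it" takes "a horse" as antecedent — a donkey pronoun bound across the clause boundary.
Weak reading: every rancher r with some owns-horse has at least one owns-horse h such that rides(r,h).
Per rancher: r1:✓  r2:✓  r3:✓  r4:✓  r5:✓  r6:✓  r7:✓
Every rancher in the restrictor has a witness.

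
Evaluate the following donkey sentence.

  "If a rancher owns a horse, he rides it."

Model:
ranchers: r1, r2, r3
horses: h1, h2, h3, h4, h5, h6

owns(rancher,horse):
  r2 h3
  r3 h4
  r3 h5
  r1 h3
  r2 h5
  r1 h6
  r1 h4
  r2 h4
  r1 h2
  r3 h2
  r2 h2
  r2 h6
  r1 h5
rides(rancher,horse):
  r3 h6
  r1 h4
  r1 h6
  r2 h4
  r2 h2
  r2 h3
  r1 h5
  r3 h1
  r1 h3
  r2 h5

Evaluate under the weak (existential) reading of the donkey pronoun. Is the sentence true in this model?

False

"it" takes "a horse" as antecedent — a donkey pronoun bound across the clause boundary.
Weak reading: every rancher r with some owns-horse has at least one owns-horse h such that rides(r,h).
Per rancher: r1:✓  r2:✓  r3:✗
r3 has no witness among its owns-horses.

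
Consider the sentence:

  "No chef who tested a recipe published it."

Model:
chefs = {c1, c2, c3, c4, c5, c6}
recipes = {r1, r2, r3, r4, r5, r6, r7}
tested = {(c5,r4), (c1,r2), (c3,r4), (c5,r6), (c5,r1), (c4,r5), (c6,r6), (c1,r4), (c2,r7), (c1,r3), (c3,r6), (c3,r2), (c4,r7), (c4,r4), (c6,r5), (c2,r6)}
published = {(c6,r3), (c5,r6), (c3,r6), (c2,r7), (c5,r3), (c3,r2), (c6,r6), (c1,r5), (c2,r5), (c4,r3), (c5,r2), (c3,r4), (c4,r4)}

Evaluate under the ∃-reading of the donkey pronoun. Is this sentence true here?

"it" takes "a recipe" as antecedent — a donkey pronoun bound across the clause boundary.
Truth condition: for no (c,r) with tested(c,r) does published(c,r) hold.
Restrictor pairs — does the scope hold? (c1,r2):fails  (c1,r3):fails  (c1,r4):fails  (c2,r6):fails  (c2,r7):holds  (c3,r2):holds  (c3,r4):holds  (c3,r6):holds  (c4,r4):holds  (c4,r5):fails  (c4,r7):fails  (c5,r1):fails  (c5,r4):fails  (c5,r6):holds  (c6,r5):fails  (c6,r6):holds
Scope holds for 7 pair(s), so the sentence is false.

False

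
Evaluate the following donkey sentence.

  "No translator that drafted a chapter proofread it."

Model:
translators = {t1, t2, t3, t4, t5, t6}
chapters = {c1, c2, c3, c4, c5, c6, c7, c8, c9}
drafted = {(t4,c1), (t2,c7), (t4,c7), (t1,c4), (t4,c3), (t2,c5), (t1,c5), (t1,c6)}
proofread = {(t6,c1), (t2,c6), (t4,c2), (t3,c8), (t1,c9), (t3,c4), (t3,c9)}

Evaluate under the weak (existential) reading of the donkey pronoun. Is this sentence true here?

"it" takes "a chapter" as antecedent — a donkey pronoun bound across the clause boundary.
Truth condition: for no (t,c) with drafted(t,c) does proofread(t,c) hold.
Restrictor pairs — does the scope hold? (t1,c4):fails  (t1,c5):fails  (t1,c6):fails  (t2,c5):fails  (t2,c7):fails  (t4,c1):fails  (t4,c3):fails  (t4,c7):fails
Scope holds for no restrictor pair, so the sentence is true.

True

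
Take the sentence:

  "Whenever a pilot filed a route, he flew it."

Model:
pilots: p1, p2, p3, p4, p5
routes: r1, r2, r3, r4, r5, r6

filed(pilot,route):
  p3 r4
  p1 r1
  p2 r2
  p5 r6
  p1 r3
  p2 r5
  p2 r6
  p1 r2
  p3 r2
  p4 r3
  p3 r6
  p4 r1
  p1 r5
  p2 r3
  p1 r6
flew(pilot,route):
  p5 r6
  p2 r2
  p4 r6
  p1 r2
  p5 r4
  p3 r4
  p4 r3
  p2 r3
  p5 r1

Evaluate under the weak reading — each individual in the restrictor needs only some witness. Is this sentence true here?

True

"it" takes "a route" as antecedent — a donkey pronoun bound across the clause boundary.
Weak reading: every pilot p with some filed-route has at least one filed-route r such that flew(p,r).
Per pilot: p1:✓  p2:✓  p3:✓  p4:✓  p5:✓
Every pilot in the restrictor has a witness.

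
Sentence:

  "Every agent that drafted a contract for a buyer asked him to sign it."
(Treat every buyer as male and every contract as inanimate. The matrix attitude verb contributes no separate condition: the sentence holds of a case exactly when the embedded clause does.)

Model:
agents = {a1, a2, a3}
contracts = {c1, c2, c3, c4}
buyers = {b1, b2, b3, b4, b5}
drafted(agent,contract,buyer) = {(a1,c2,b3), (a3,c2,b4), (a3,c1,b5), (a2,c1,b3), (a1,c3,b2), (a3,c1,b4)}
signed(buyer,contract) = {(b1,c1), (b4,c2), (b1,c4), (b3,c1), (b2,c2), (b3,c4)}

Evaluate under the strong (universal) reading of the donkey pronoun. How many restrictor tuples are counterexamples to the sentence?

4

"him" takes "a buyer" as antecedent and "it" takes "a contract"; both are donkey pronouns co-varying with the restrictor.
Strong reading: for every (a,c,b) with drafted(a,c,b), signed(b,c).
Restrictor triples: (a1,c2,b3)→signed(b3,c2) ✗  (a1,c3,b2)→signed(b2,c3) ✗  (a2,c1,b3)→signed(b3,c1) ✓  (a3,c1,b4)→signed(b4,c1) ✗  (a3,c1,b5)→signed(b5,c1) ✗  (a3,c2,b4)→signed(b4,c2) ✓
Counterexamples (restrictor triples failing the scope): 4.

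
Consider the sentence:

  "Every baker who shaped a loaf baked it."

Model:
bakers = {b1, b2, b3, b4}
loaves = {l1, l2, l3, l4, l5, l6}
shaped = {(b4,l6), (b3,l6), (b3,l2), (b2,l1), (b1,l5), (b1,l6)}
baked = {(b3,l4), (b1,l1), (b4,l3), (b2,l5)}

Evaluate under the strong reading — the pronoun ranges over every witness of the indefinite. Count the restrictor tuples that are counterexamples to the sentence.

6

"it" takes "a loaf" as antecedent — a donkey pronoun bound across the clause boundary.
Strong reading: for every (b,l) with shaped(b,l), baked(b,l).
Restrictor pairs: (b1,l5) ✗  (b1,l6) ✗  (b2,l1) ✗  (b3,l2) ✗  (b3,l6) ✗  (b4,l6) ✗
Counterexamples (restrictor pairs failing the scope): 6.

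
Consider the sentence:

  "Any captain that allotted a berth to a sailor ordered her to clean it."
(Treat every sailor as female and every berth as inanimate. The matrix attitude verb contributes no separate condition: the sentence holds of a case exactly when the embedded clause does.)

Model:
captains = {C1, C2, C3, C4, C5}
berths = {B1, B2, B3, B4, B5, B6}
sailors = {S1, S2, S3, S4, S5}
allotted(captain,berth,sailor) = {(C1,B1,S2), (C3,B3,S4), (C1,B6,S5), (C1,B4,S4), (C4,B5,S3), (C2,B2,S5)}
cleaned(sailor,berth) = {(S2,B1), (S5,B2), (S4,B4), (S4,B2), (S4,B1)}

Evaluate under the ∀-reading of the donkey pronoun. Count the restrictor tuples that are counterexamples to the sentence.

"her" takes "a sailor" as antecedent and "it" takes "a berth"; both are donkey pronouns co-varying with the restrictor.
Strong reading: for every (c,b,s) with allotted(c,b,s), cleaned(s,b).
Restrictor triples: (C1,B1,S2)→cleaned(S2,B1) ✓  (C1,B4,S4)→cleaned(S4,B4) ✓  (C1,B6,S5)→cleaned(S5,B6) ✗  (C2,B2,S5)→cleaned(S5,B2) ✓  (C3,B3,S4)→cleaned(S4,B3) ✗  (C4,B5,S3)→cleaned(S3,B5) ✗
Counterexamples (restrictor triples failing the scope): 3.

3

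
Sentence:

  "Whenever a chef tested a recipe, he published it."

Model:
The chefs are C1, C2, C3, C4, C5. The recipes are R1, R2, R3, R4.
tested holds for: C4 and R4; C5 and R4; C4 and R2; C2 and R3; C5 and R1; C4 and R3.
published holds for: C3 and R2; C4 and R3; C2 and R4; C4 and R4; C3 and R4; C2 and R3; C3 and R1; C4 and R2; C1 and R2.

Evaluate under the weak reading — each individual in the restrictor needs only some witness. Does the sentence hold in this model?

False

"it" takes "a recipe" as antecedent — a donkey pronoun bound across the clause boundary.
Weak reading: every chef c with some tested-recipe has at least one tested-recipe r such that published(c,r).
Per chef: C2:✓  C4:✓  C5:✗
C5 has no witness among its tested-recipes.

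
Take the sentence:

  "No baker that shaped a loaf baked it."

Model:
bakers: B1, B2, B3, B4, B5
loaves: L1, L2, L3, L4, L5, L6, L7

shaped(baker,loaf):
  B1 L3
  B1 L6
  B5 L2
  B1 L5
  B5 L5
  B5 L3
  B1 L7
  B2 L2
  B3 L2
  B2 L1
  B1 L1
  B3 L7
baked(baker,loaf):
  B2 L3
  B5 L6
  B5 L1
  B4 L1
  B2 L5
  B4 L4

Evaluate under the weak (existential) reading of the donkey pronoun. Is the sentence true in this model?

"it" takes "a loaf" as antecedent — a donkey pronoun bound across the clause boundary.
Truth condition: for no (b,l) with shaped(b,l) does baked(b,l) hold.
Restrictor pairs — does the scope hold? (B1,L1):fails  (B1,L3):fails  (B1,L5):fails  (B1,L6):fails  (B1,L7):fails  (B2,L1):fails  (B2,L2):fails  (B3,L2):fails  (B3,L7):fails  (B5,L2):fails  (B5,L3):fails  (B5,L5):fails
Scope holds for no restrictor pair, so the sentence is true.

True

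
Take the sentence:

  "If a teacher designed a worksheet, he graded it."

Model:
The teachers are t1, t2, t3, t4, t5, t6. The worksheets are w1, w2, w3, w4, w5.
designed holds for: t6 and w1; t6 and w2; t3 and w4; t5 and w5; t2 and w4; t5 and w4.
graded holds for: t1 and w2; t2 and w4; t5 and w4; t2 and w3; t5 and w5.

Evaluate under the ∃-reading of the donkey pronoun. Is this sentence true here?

False

"it" takes "a worksheet" as antecedent — a donkey pronoun bound across the clause boundary.
Weak reading: every teacher t with some designed-worksheet has at least one designed-worksheet w such that graded(t,w).
Per teacher: t2:✓  t3:✗  t5:✓  t6:✗
t3 has no witness among its designed-worksheets.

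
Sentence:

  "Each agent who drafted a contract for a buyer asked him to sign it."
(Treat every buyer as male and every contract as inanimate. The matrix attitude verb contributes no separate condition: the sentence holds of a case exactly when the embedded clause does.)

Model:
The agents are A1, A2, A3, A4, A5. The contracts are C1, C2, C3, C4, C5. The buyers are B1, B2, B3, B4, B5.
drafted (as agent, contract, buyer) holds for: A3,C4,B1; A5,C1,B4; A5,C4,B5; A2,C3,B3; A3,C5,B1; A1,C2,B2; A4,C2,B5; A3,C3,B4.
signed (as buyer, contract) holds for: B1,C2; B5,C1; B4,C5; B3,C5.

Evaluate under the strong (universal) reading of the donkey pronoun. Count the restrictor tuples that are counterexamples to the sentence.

8

"him" takes "a buyer" as antecedent and "it" takes "a contract"; both are donkey pronouns co-varying with the restrictor.
Strong reading: for every (a,c,b) with drafted(a,c,b), signed(b,c).
Restrictor triples: (A1,C2,B2)→signed(B2,C2) ✗  (A2,C3,B3)→signed(B3,C3) ✗  (A3,C3,B4)→signed(B4,C3) ✗  (A3,C4,B1)→signed(B1,C4) ✗  (A3,C5,B1)→signed(B1,C5) ✗  (A4,C2,B5)→signed(B5,C2) ✗  (A5,C1,B4)→signed(B4,C1) ✗  (A5,C4,B5)→signed(B5,C4) ✗
Counterexamples (restrictor triples failing the scope): 8.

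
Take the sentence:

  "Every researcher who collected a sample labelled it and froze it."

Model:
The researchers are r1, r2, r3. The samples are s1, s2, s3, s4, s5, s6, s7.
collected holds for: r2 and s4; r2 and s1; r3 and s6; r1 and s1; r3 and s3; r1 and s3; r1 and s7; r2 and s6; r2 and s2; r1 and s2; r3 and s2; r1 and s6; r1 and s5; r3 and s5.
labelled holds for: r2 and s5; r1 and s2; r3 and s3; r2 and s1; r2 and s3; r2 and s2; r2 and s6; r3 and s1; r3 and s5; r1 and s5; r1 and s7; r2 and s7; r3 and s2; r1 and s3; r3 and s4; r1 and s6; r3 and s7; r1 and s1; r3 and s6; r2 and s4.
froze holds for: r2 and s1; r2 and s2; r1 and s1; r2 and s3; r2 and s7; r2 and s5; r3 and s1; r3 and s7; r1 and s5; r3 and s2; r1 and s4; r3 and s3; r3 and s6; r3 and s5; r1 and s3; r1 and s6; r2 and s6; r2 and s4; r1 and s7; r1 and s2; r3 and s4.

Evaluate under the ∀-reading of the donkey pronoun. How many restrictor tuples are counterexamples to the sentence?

0

"it" takes "a sample" as antecedent — a donkey pronoun bound across the clause boundary.
Strong reading: for every (r,s) with collected(r,s), labelled(r,s) ∧ froze(r,s).
Restrictor pairs: (r1,s1) ✓  (r1,s2) ✓  (r1,s3) ✓  (r1,s5) ✓  (r1,s6) ✓  (r1,s7) ✓  (r2,s1) ✓  (r2,s2) ✓  (r2,s4) ✓  (r2,s6) ✓  (r3,s2) ✓  (r3,s3) ✓  (r3,s5) ✓  (r3,s6) ✓
Counterexamples (restrictor pairs failing the scope): 0.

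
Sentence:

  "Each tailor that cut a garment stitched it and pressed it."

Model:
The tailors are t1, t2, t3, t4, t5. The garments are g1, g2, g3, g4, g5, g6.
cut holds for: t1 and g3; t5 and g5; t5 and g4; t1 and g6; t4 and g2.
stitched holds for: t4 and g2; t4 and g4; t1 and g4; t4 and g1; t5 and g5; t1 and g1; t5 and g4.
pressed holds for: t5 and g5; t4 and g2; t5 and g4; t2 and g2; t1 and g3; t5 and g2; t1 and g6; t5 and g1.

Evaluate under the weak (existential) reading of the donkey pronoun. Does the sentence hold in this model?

"it" takes "a garment" as antecedent — a donkey pronoun bound across the clause boundary.
Weak reading: every tailor t with some cut-garment has at least one cut-garment g such that stitched(t,g) ∧ pressed(t,g).
Per tailor: t1:✗  t4:✓  t5:✓
t1 has no witness among its cut-garments.

False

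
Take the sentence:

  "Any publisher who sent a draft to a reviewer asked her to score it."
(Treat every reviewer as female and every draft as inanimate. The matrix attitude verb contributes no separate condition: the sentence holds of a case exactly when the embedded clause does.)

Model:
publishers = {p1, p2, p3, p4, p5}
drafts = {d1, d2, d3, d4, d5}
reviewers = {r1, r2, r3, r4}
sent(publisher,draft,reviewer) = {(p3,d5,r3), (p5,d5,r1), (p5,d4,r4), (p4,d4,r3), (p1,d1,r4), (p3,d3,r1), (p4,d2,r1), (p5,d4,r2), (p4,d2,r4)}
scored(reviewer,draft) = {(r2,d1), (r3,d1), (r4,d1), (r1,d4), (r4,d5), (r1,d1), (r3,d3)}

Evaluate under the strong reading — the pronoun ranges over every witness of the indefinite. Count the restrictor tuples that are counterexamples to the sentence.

"her" takes "a reviewer" as antecedent and "it" takes "a draft"; both are donkey pronouns co-varying with the restrictor.
Strong reading: for every (p,d,r) with sent(p,d,r), scored(r,d).
Restrictor triples: (p1,d1,r4)→scored(r4,d1) ✓  (p3,d3,r1)→scored(r1,d3) ✗  (p3,d5,r3)→scored(r3,d5) ✗  (p4,d2,r1)→scored(r1,d2) ✗  (p4,d2,r4)→scored(r4,d2) ✗  (p4,d4,r3)→scored(r3,d4) ✗  (p5,d4,r2)→scored(r2,d4) ✗  (p5,d4,r4)→scored(r4,d4) ✗  (p5,d5,r1)→scored(r1,d5) ✗
Counterexamples (restrictor triples failing the scope): 8.

8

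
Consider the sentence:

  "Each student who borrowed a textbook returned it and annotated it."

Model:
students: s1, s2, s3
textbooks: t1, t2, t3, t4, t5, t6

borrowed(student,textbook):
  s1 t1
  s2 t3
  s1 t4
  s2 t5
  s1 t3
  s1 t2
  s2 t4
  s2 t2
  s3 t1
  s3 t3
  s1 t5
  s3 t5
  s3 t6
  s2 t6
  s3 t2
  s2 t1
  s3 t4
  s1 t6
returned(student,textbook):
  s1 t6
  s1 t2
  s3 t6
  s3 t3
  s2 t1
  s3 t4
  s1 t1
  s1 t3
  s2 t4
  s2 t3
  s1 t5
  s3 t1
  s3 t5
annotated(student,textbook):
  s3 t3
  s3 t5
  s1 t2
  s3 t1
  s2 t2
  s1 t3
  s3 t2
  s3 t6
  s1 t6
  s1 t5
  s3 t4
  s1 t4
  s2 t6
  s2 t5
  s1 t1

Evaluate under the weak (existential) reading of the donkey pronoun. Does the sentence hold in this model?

"it" takes "a textbook" as antecedent — a donkey pronoun bound across the clause boundary.
Weak reading: every student s with some borrowed-textbook has at least one borrowed-textbook t such that returned(s,t) ∧ annotated(s,t).
Per student: s1:✓  s2:✗  s3:✓
s2 has no witness among its borrowed-textbooks.

False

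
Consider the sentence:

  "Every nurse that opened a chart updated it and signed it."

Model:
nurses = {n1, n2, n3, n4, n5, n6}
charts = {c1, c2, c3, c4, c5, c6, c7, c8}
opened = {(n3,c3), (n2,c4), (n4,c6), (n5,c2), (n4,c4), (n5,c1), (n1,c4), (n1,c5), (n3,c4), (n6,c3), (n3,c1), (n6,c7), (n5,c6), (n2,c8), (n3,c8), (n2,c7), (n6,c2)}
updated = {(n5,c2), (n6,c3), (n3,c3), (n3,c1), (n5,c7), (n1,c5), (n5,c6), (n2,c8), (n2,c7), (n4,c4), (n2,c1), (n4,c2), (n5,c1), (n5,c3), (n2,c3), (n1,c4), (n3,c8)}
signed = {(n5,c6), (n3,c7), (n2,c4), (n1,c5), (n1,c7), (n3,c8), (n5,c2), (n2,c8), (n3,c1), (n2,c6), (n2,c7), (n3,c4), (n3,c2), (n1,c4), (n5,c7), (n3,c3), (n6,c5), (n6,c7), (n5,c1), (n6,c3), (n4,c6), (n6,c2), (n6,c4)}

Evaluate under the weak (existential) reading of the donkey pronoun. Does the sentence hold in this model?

"it" takes "a chart" as antecedent — a donkey pronoun bound across the clause boundary.
Weak reading: every nurse n with some opened-chart has at least one opened-chart c such that updated(n,c) ∧ signed(n,c).
Per nurse: n1:✓  n2:✓  n3:✓  n4:✗  n5:✓  n6:✓
n4 has no witness among its opened-charts.

False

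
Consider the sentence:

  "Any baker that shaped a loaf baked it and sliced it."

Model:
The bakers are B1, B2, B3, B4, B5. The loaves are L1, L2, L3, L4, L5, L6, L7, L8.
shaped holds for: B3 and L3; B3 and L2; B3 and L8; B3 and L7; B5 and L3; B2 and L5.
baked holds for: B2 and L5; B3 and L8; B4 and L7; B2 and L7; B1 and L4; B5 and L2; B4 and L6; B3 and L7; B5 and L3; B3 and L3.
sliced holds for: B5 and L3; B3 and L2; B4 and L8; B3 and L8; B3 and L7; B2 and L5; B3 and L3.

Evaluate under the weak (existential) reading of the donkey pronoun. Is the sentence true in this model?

True

"it" takes "a loaf" as antecedent — a donkey pronoun bound across the clause boundary.
Weak reading: every baker b with some shaped-loaf has at least one shaped-loaf l such that baked(b,l) ∧ sliced(b,l).
Per baker: B2:✓  B3:✓  B5:✓
Every baker in the restrictor has a witness.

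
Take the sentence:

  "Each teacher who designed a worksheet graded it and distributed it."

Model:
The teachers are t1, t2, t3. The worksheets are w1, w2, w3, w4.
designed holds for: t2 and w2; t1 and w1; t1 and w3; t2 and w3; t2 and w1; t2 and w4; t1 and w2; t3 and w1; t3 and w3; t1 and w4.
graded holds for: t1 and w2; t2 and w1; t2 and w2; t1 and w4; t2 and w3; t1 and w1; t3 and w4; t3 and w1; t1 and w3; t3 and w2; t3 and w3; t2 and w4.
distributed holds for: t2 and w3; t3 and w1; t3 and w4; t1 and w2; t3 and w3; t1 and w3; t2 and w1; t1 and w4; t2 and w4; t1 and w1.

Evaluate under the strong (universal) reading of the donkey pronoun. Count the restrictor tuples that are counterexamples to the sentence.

1

"it" takes "a worksheet" as antecedent — a donkey pronoun bound across the clause boundary.
Strong reading: for every (t,w) with designed(t,w), graded(t,w) ∧ distributed(t,w).
Restrictor pairs: (t1,w1) ✓  (t1,w2) ✓  (t1,w3) ✓  (t1,w4) ✓  (t2,w1) ✓  (t2,w2) ✗  (t2,w3) ✓  (t2,w4) ✓  (t3,w1) ✓  (t3,w3) ✓
Counterexamples (restrictor pairs failing the scope): 1.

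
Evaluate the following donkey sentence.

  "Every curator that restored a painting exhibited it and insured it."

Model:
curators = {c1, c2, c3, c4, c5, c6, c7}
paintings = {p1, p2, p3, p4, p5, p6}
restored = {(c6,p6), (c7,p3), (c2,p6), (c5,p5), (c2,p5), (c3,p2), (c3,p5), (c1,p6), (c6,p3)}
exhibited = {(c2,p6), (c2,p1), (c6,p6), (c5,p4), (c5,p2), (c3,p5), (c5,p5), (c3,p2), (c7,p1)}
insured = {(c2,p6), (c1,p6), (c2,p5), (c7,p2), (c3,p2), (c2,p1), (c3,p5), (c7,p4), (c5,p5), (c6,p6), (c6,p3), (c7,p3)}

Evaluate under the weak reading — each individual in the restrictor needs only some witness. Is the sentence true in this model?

"it" takes "a painting" as antecedent — a donkey pronoun bound across the clause boundary.
Weak reading: every curator c with some restored-painting has at least one restored-painting p such that exhibited(c,p) ∧ insured(c,p).
Per curator: c1:✗  c2:✓  c3:✓  c5:✓  c6:✓  c7:✗
c1 has no witness among its restored-paintings.

False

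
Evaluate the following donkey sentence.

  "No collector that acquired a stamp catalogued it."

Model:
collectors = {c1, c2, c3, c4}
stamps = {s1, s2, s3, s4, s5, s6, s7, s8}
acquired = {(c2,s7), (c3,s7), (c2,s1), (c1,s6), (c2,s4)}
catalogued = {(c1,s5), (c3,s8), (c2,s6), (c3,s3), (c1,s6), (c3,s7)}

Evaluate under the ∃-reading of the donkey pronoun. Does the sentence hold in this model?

False

"it" takes "a stamp" as antecedent — a donkey pronoun bound across the clause boundary.
Truth condition: for no (c,s) with acquired(c,s) does catalogued(c,s) hold.
Restrictor pairs — does the scope hold? (c1,s6):holds  (c2,s1):fails  (c2,s4):fails  (c2,s7):fails  (c3,s7):holds
Scope holds for 2 pair(s), so the sentence is false.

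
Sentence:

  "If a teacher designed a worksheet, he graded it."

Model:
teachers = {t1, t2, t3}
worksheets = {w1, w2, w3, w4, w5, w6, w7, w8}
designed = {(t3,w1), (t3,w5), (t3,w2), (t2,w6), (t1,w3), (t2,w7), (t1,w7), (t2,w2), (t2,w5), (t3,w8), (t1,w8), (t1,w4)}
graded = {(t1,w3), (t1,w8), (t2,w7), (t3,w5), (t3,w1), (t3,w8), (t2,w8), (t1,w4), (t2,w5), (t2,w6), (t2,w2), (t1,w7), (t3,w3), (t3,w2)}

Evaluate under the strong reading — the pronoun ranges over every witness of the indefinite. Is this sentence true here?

True

"it" takes "a worksheet" as antecedent — a donkey pronoun bound across the clause boundary.
Strong reading: for every (t,w) with designed(t,w), graded(t,w).
Restrictor pairs: (t1,w3) ✓  (t1,w4) ✓  (t1,w7) ✓  (t1,w8) ✓  (t2,w2) ✓  (t2,w5) ✓  (t2,w6) ✓  (t2,w7) ✓  (t3,w1) ✓  (t3,w2) ✓  (t3,w5) ✓  (t3,w8) ✓
Every restrictor pair satisfies the scope.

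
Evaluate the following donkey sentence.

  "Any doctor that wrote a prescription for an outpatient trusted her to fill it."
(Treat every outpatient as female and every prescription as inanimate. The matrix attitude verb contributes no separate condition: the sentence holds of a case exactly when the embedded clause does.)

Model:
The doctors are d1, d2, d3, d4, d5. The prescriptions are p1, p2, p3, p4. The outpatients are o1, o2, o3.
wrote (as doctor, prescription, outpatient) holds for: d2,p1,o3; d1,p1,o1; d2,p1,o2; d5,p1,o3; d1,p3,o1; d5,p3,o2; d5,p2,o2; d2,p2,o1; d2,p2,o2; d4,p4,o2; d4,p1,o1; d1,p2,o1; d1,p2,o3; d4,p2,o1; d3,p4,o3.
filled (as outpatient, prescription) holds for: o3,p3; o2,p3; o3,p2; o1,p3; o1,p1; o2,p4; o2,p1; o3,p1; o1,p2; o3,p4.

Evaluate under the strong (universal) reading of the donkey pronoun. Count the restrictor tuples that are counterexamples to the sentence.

2

"her" takes "an outpatient" as antecedent and "it" takes "a prescription"; both are donkey pronouns co-varying with the restrictor.
Strong reading: for every (d,p,o) with wrote(d,p,o), filled(o,p).
Restrictor triples: (d1,p1,o1)→filled(o1,p1) ✓  (d1,p2,o1)→filled(o1,p2) ✓  (d1,p2,o3)→filled(o3,p2) ✓  (d1,p3,o1)→filled(o1,p3) ✓  (d2,p1,o2)→filled(o2,p1) ✓  (d2,p1,o3)→filled(o3,p1) ✓  (d2,p2,o1)→filled(o1,p2) ✓  (d2,p2,o2)→filled(o2,p2) ✗  (d3,p4,o3)→filled(o3,p4) ✓  (d4,p1,o1)→filled(o1,p1) ✓  (d4,p2,o1)→filled(o1,p2) ✓  (d4,p4,o2)→filled(o2,p4) ✓  (d5,p1,o3)→filled(o3,p1) ✓  (d5,p2,o2)→filled(o2,p2) ✗  (d5,p3,o2)→filled(o2,p3) ✓
Counterexamples (restrictor triples failing the scope): 2.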